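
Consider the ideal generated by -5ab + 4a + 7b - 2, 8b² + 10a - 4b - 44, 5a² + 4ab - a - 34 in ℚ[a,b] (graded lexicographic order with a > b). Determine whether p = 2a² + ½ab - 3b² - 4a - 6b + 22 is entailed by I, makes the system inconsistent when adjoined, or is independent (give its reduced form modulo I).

First compute the reduced Gröbner basis of I by Buchberger's algorithm.
f_1 = -5ab + 4a + 7b - 2, LT = ab.
f_2 = 8b² + 10a - 4b - 44, LT = b².
f_3 = 5a² + 4ab - a - 34, LT = a².

S(f_1,f_2): lcm = ab². S = -5/4a² - 3/10ab - 7/5b² + 11/2a + ⅖b.
  reduce S modulo (f_1, f_2, f_3):
  remainder 189/25a + 17/25b - 412/25 ≠ 0; add h_4 = 189/25a + 17/25b - 412/25 to the basis.

S(f_1,f_3): lcm = a²b. S = -⅘ab² - ⅘a² - 6/5ab + ⅖a + 34/5b.
  reduce S modulo (f_1, f_2, f_3, h_4):
  remainder 22769/4725b - 45538/4725 ≠ 0; add h_5 = 22769/4725b - 45538/4725 to the basis.

The other S-polynomials (S(f_2,f_3), S(f_1,h_4), S(f_2,h_4), S(f_3,h_4), S(f_1,h_5), S(f_2,h_5), S(f_3,h_5), S(h_4,h_5)) all reduce to 0 modulo the current basis, so we have a Gröbner basis.
Inter-reduce: drop elements whose leading term is divisible by another's, tail-reduce, and make monic.
Reduced Gröbner basis: {a - 2, b - 2}.
Label its elements g_1 = a - 2, g_2 = b - 2.

Reduce p = 2a² + ½ab - 3b² - 4a - 6b + 22 modulo G:
  leading term a²: subtract (2a)·g_1 from 2a² + ½ab - 3b² - 4a - 6b + 22 → ½ab - 3b² - 6b + 22
  leading term ab: subtract (½b)·g_1 from ½ab - 3b² - 6b + 22 → -3b² - 5b + 22
  leading term b²: subtract (-3b)·g_2 from -3b² - 5b + 22 → -11b + 22
  leading term b: subtract (-11)·g_2 from -11b + 22 → 0
  normal form = 0.
Since the normal form is 0, p ∈ I.

2a² + ½ab - 3b² - 4a - 6b + 22 lies in I (it reduces to 0).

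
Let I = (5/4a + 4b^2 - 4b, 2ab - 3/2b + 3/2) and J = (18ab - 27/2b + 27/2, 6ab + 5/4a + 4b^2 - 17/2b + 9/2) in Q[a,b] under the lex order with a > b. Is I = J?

Yes, the ideals are equal.

Two ideals are equal iff their reduced Gröbner bases coincide (the reduced basis is unique for a fixed ordering).
Buchberger on the first generating set:
f_1 = 5/4a + 4b^2 - 4b, LT = a.
f_2 = 2ab - 3/2b + 3/2, LT = ab.

S(f_1,f_2): lcm = ab. S = 16/5b^3 - 16/5b^2 + 3/4b - 3/4.
  reduce S modulo (f_1, f_2):
  remainder 16/5b^3 - 16/5b^2 + 3/4b - 3/4 ≠ 0; add g_3 = 16/5b^3 - 16/5b^2 + 3/4b - 3/4 to the basis.

The other S-polynomials (S(f_1,g_3), S(f_2,g_3)) all reduce to 0 modulo the current basis, so we have a Gröbner basis.
Inter-reduce: drop elements whose leading term is divisible by another's, tail-reduce, and make monic.
Reduced Gröbner basis: {a + 16/5b^2 - 16/5b, b^3 - b^2 + 15/64b - 15/64}.

Buchberger on the second generating set:
h_1 = 18ab - 27/2b + 27/2, LT = ab.
h_2 = 6ab + 5/4a + 4b^2 - 17/2b + 9/2, LT = ab.

S(h_1,h_2): lcm = ab. S = -5/24a - 2/3b^2 + 2/3b.
  reduce S modulo (h_1, h_2):
  remainder -5/24a - 2/3b^2 + 2/3b ≠ 0; add k_3 = -5/24a - 2/3b^2 + 2/3b to the basis.

S(h_1,k_3): lcm = ab. S = -16/5b^3 + 16/5b^2 - 3/4b + 3/4.
  reduce S modulo (h_1, h_2, k_3):
  remainder -16/5b^3 + 16/5b^2 - 3/4b + 3/4 ≠ 0; add k_4 = -16/5b^3 + 16/5b^2 - 3/4b + 3/4 to the basis.

The other S-polynomials (S(h_2,k_3), S(h_1,k_4), S(h_2,k_4), S(k_3,k_4)) all reduce to 0 modulo the current basis, so we have a Gröbner basis.
Inter-reduce: drop elements whose leading term is divisible by another's, tail-reduce, and make monic.
Reduced Gröbner basis: {a + 16/5b^2 - 16/5b, b^3 - b^2 + 15/64b - 15/64}.

The two bases agree; hence the ideals are identical.
The choice of monomial ordering does not affect the verdict — as long as both bases are computed under the same ordering, their equality decides ideal equality.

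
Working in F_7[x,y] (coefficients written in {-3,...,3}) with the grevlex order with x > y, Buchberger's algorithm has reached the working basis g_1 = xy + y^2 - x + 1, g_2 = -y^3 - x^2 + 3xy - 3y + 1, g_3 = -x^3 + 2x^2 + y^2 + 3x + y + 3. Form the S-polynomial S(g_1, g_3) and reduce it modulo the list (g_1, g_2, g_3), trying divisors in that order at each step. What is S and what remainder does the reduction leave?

lcm(LM(g_1), LM(g_3)) = x^3y.
S = (lcm/LT(g_1))·g_1 − (lcm/LT(g_3))·g_3 = x^2y^2 - x^3 + 2x^2y + y^3 + x^2 + 3xy + y^2 + 3y.
Reduce S modulo (g_1, g_2, g_3) in that order:
  leading term x^2y^2: subtract (xy)·g_1 from x^2y^2 - x^3 + 2x^2y + y^3 + x^2 + 3xy + y^2 + 3y → -xy^3 - x^3 + 3x^2y + y^3 + x^2 + 2xy + y^2 + 3y
  leading term xy^3: subtract (-y^2)·g_1 from -xy^3 - x^3 + 3x^2y + y^3 + x^2 + 2xy + y^2 + 3y → y^4 - x^3 + 3x^2y - xy^2 + y^3 + x^2 + 2xy + 2y^2 + 3y
  leading term y^4: subtract (-y)·g_2 from y^4 - x^3 + 3x^2y - xy^2 + y^3 + x^2 + 2xy + 2y^2 + 3y → -x^3 + 2x^2y + 2xy^2 + y^3 + x^2 + 2xy - y^2 - 3y
  leading term x^3: subtract (1)·g_3 from -x^3 + 2x^2y + 2xy^2 + y^3 + x^2 + 2xy - y^2 - 3y → 2x^2y + 2xy^2 + y^3 - x^2 + 2xy - 2y^2 - 3x + 3y - 3
  leading term x^2y: subtract (2x)·g_1 from 2x^2y + 2xy^2 + y^3 - x^2 + 2xy - 2y^2 - 3x + 3y - 3 → y^3 + x^2 + 2xy - 2y^2 + 2x + 3y - 3
  leading term y^3: subtract (-1)·g_2 from y^3 + x^2 + 2xy - 2y^2 + 2x + 3y - 3 → -2xy - 2y^2 + 2x - 2
  leading term xy: subtract (-2)·g_1 from -2xy - 2y^2 + 2x - 2 → 0
The remainder is 0, so this S-polynomial contributes no new basis element.

S(g_1, g_3) = x^2y^2 - x^3 + 2x^2y + y^3 + x^2 + 3xy + y^2 + 3y; remainder on division = 0.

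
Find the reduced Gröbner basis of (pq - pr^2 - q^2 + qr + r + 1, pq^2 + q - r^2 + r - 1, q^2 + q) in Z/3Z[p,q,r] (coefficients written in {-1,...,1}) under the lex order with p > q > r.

Buchberger's algorithm terminates because the ascending chain of leading-term ideals stabilizes.

f_1 = pq - pr^2 - q^2 + qr + r + 1, LT = pq.
f_2 = pq^2 + q - r^2 + r - 1, LT = pq^2.
f_3 = q^2 + q, LT = q^2.

S(f_1,f_2): lcm = pq^2. S = -pqr^2 - q^3 + q^2r + qr + r^2 - r + 1.
  reduce S modulo (f_1, f_2, f_3):
  remainder -pr^4 + qr^3 + qr^2 - q + r^3 - r^2 - r + 1 ≠ 0; add g_4 = -pr^4 + qr^3 + qr^2 - q + r^3 - r^2 - r + 1 to the basis.

S(f_1,f_3): lcm = pq^2. S = -pqr^2 - pq - q^3 + q^2r + qr + q.
  reduce S modulo (f_1, f_2, f_3, g_4):
  remainder -pr^2 + qr - q - r^2 - r ≠ 0; add g_5 = -pr^2 + qr - q - r^2 - r to the basis.

S(f_1,g_4): lcm = pqr^4. S = -pr^6 - q^2r^4 + q^2r^3 + q^2r^2 - q^2 + qr^5 + qr^3 - qr^2 - qr + q + r^5 + r^4.
  reduce S modulo (f_1, f_2, f_3, g_4, g_5):
  remainder -qr^2 - qr - q - r^4 + r^3 - r^2 ≠ 0; add g_6 = -qr^2 - qr - q - r^4 + r^3 - r^2 to the basis.

S(f_2,g_4): lcm = pq^2r^4. S = q^3r^3 + q^3r^2 - q^3 + q^2r^3 - q^2r^2 - q^2r + q^2 + qr^4 - r^6 + r^5 - r^4.
  reduce S modulo (f_1, f_2, f_3, g_4, g_5, g_6):
  remainder -q + r^6 + r^4 + r^2 ≠ 0; add g_7 = -q + r^6 + r^4 + r^2 to the basis.

S(f_1,g_5): lcm = pqr^2. S = -pr^4 - q^2r^2 + q^2r - q^2 + qr^3 - qr^2 - qr + r^3 + r^2.
  reduce S modulo (f_1, f_2, f_3, g_4, g_5, g_6, g_7):
  remainder -r^7 - r^5 + r^4 + r^3 + r - 1 ≠ 0; add g_8 = -r^7 - r^5 + r^4 + r^3 + r - 1 to the basis.

S(f_1,g_6): lcm = pqr^2. S = -pqr - pq + pr^4 + pr^3 - pr^2 - q^2r^2 + qr^3 + r^3 + r^2.
  reduce S modulo (f_1, f_2, f_3, g_4, g_5, g_6, g_7, g_8):
  remainder r^6 + r^5 - r^4 + r^3 - 1 ≠ 0; add g_9 = r^6 + r^5 - r^4 + r^3 - 1 to the basis.

S(g_4,g_8): lcm = pr^7. S = -pr^5 + pr^4 + pr^3 + pr - p - qr^6 - qr^5 + qr^3 - r^6 + r^5 + r^4 - r^3.
  reduce S modulo (f_1, f_2, f_3, g_4, g_5, g_6, g_7, g_8, g_9):
  remainder pr - p - r^5 - r^4 + r^3 + 1 ≠ 0; add g_10 = pr - p - r^5 - r^4 + r^3 + 1 to the basis.

S(g_4,g_9): lcm = pr^6. S = -pr^5 + pr^4 - pr^3 + p - qr^5 - qr^4 + qr^2 - r^5 + r^4 + r^3 - r^2.
  reduce S modulo (f_1, f_2, f_3, g_4, g_5, g_6, g_7, g_8, g_9, g_10):
  remainder p - r^4 + r^3 - r^2 - r - 1 ≠ 0; add g_11 = p - r^4 + r^3 - r^2 - r - 1 to the basis.

The other S-polynomials (S(f_2,f_3), S(f_3,g_4), S(f_2,g_5), S(f_3,g_5), S(g_4,g_5), S(f_2,g_6), S(f_3,g_6), S(g_4,g_6), S(g_5,g_6), S(f_1,g_7), S(f_2,g_7), S(f_3,g_7), S(g_4,g_7), S(g_5,g_7), S(g_6,g_7), S(f_1,g_8), S(f_2,g_8), S(f_3,g_8), S(g_5,g_8), S(g_6,g_8), S(g_7,g_8), S(f_1,g_9), S(f_2,g_9), S(f_3,g_9), S(g_5,g_9), S(g_6,g_9), S(g_7,g_9), S(g_8,g_9), S(f_1,g_10), S(f_2,g_10), S(f_3,g_10), S(g_4,g_10), S(g_5,g_10), S(g_6,g_10), S(g_7,g_10), S(g_8,g_10), S(g_9,g_10), S(f_1,g_11), S(f_2,g_11), S(f_3,g_11), S(g_4,g_11), S(g_5,g_11), S(g_6,g_11), S(g_7,g_11), S(g_8,g_11), S(g_9,g_11), S(g_10,g_11)) all reduce to 0 modulo the current basis, so we have a Gröbner basis.
Inter-reduce: drop elements whose leading term is divisible by another's, tail-reduce, and make monic.

G = {p - r^4 + r^3 - r^2 - r - 1, q + r^5 + r^4 + r^3 - r^2 - 1, r^6 + r^5 - r^4 + r^3 - 1}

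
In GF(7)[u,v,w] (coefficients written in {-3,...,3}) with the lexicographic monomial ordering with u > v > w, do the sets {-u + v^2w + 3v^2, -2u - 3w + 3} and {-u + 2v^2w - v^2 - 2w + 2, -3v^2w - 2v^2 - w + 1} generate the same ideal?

Yes, the ideals are equal.

Since reduced Gröbner bases are canonical representatives of ideals under a given ordering, it suffices to compute and compare them.
Buchberger on the first generating set:
f_1 = -u + v^2w + 3v^2, LT = u.
f_2 = -2u - 3w + 3, LT = u.

S(f_1,f_2): lcm = u. S = -v^2w - 3v^2 + 2w - 2.
  reduce S modulo (f_1, f_2):
  remainder -v^2w - 3v^2 + 2w - 2 ≠ 0; add g_3 = -v^2w - 3v^2 + 2w - 2 to the basis.

The other S-polynomials (S(f_1,g_3), S(f_2,g_3)) all reduce to 0 modulo the current basis, so we have a Gröbner basis.
Inter-reduce: drop elements whose leading term is divisible by another's, tail-reduce, and make monic.
Reduced Gröbner basis: {u - 2w + 2, v^2w + 3v^2 - 2w + 2}.

Buchberger on the second generating set:
h_1 = -u + 2v^2w - v^2 - 2w + 2, LT = u.
h_2 = -3v^2w - 2v^2 - w + 1, LT = v^2w.

The S-polynomials (S(h_1,h_2)) all reduce to 0 modulo the current basis, so we have a Gröbner basis.
Inter-reduce: drop elements whose leading term is divisible by another's, tail-reduce, and make monic.
Reduced Gröbner basis: {u - 2w + 2, v^2w + 3v^2 - 2w + 2}.

These coincide, so the ideals are equal.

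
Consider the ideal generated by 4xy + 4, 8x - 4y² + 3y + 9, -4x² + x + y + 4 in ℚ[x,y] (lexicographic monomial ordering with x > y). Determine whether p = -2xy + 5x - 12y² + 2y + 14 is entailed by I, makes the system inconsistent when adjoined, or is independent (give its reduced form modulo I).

Adjoining -2xy + 5x - 12y² + 2y + 14 makes the ideal the whole ring: the system is inconsistent.

First compute the reduced Gröbner basis of I by Buchberger's algorithm.
f_1 = 4xy + 4, LT = xy.
f_2 = 8x - 4y² + 3y + 9, LT = x.
f_3 = -4x² + x + y + 4, LT = x².

S(f_1,f_2): lcm = xy. S = ½y³ - ⅜y² - 9/8y + 1.
  leading term y³: no divisor's leading term divides it; move ½y³ to the remainder.
  leading term y²: no divisor's leading term divides it; move -⅜y² to the remainder.
  leading term y: no divisor's leading term divides it; move -9/8y to the remainder.
  leading term 1: no divisor's leading term divides it; move 1 to the remainder.
  remainder ½y³ - ⅜y² - 9/8y + 1 ≠ 0; add h_4 = ½y³ - ⅜y² - 9/8y + 1 to the basis.

S(f_1,f_3): lcm = x²y. S = ¼xy + x + ¼y² + y.
  leading term xy: subtract (1/16)·f_1 from ¼xy + x + ¼y² + y → x + ¼y² + y - ¼
  leading term x: subtract (⅛)·f_2 from x + ¼y² + y - ¼ → ¾y² + ⅝y - 11/8
  leading term y²: no divisor's leading term divides it; move ¾y² to the remainder.
  leading term y: no divisor's leading term divides it; move ⅝y to the remainder.
  leading term 1: no divisor's leading term divides it; move -11/8 to the remainder.
  remainder ¾y² + ⅝y - 11/8 ≠ 0; add h_5 = ¾y² + ⅝y - 11/8 to the basis.

S(f_2,f_3): lcm = x². S = -½xy² + ⅜xy + 11/8x + ¼y + 1.
  leading term xy²: subtract (-⅛y)·f_1 from -½xy² + ⅜xy + 11/8x + ¼y + 1 → ⅜xy + 11/8x + ¾y + 1
  leading term xy: subtract (3/32)·f_1 from ⅜xy + 11/8x + ¾y + 1 → 11/8x + ¾y + ⅝
  leading term x: subtract (11/64)·f_2 from 11/8x + ¾y + ⅝ → 11/16y² + 15/64y - 59/64
  leading term y²: subtract (11/12)·h_5 from 11/16y² + 15/64y - 59/64 → -65/192y + 65/192
  leading term y: no divisor's leading term divides it; move -65/192y to the remainder.
  leading term 1: no divisor's leading term divides it; move 65/192 to the remainder.
  remainder -65/192y + 65/192 ≠ 0; add h_6 = -65/192y + 65/192 to the basis.

The other S-polynomials (S(f_1,h_4), S(f_2,h_4), S(f_3,h_4), S(f_1,h_5), S(f_2,h_5), S(f_3,h_5), S(h_4,h_5), S(f_1,h_6), S(f_2,h_6), S(f_3,h_6), S(h_4,h_6), S(h_5,h_6)) all reduce to 0 modulo the current basis, so we have a Gröbner basis.
Inter-reduce: drop elements whose leading term is divisible by another's, tail-reduce, and make monic.
Reduced Gröbner basis: {x + 1, y - 1}.
Label its elements g_1 = x + 1, g_2 = y - 1.

Reduce p = -2xy + 5x - 12y² + 2y + 14 modulo G:
  leading term xy: subtract (-2y)·g_1 from -2xy + 5x - 12y² + 2y + 14 → 5x - 12y² + 4y + 14
  leading term x: subtract (5)·g_1 from 5x - 12y² + 4y + 14 → -12y² + 4y + 9
  leading term y²: subtract (-12y)·g_2 from -12y² + 4y + 9 → -8y + 9
  leading term y: subtract (-8)·g_2 from -8y + 9 → 1
  leading term 1: no divisor's leading term divides it; move 1 to the remainder.
  normal form = 1.
The normal form is nonzero, so p ∉ I. Since p minus its normal form lies in I, I + (p) = I + (r) where r = 1; decide whether this ideal is the whole ring.
Here r = 1 is a nonzero constant, hence a unit: 1 ∈ I + (p), the Gröbner basis of I + (p) is {1}, and the enlarged system has no common solution — adjoining p is inconsistent.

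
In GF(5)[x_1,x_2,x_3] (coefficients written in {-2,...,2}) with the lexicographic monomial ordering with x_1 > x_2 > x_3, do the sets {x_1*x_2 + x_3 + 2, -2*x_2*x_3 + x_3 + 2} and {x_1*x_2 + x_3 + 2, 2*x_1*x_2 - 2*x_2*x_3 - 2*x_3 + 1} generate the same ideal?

Two ideals are equal iff their reduced Gröbner bases coincide (the reduced basis is unique for a fixed ordering).
Buchberger on the first generating set:
f_1 = x_1*x_2 + x_3 + 2, LT = x_1*x_2.
f_2 = -2*x_2*x_3 + x_3 + 2, LT = x_2*x_3.

S(f_1,f_2): lcm = x_1*x_2*x_3. S = -2*x_1*x_3 + x_1 + x_3**2 + 2*x_3.
  reduce S modulo (f_1, f_2):
  remainder -2*x_1*x_3 + x_1 + x_3**2 + 2*x_3 ≠ 0; add g_3 = -2*x_1*x_3 + x_1 + x_3**2 + 2*x_3 to the basis.

The other S-polynomials (S(f_1,g_3), S(f_2,g_3)) all reduce to 0 modulo the current basis, so we have a Gröbner basis.
Inter-reduce: drop elements whose leading term is divisible by another's, tail-reduce, and make monic.
Reduced Gröbner basis: {x_1*x_2 + x_3 + 2, x_1*x_3 + 2*x_1 + 2*x_3**2 - x_3, x_2*x_3 + 2*x_3 - 1}.

Buchberger on the second generating set:
h_1 = x_1*x_2 + x_3 + 2, LT = x_1*x_2.
h_2 = 2*x_1*x_2 - 2*x_2*x_3 - 2*x_3 + 1, LT = x_1*x_2.

S(h_1,h_2): lcm = x_1*x_2. S = x_2*x_3 + 2*x_3 - 1.
  reduce S modulo (h_1, h_2):
  remainder x_2*x_3 + 2*x_3 - 1 ≠ 0; add k_3 = x_2*x_3 + 2*x_3 - 1 to the basis.

S(h_1,k_3): lcm = x_1*x_2*x_3. S = -2*x_1*x_3 + x_1 + x_3**2 + 2*x_3.
  reduce S modulo (h_1, h_2, k_3):
  remainder -2*x_1*x_3 + x_1 + x_3**2 + 2*x_3 ≠ 0; add k_4 = -2*x_1*x_3 + x_1 + x_3**2 + 2*x_3 to the basis.

The other S-polynomials (S(h_2,k_3), S(h_1,k_4), S(h_2,k_4), S(k_3,k_4)) all reduce to 0 modulo the current basis, so we have a Gröbner basis.
Inter-reduce: drop elements whose leading term is divisible by another's, tail-reduce, and make monic.
Reduced Gröbner basis: {x_1*x_2 + x_3 + 2, x_1*x_3 + 2*x_1 + 2*x_3**2 - x_3, x_2*x_3 + 2*x_3 - 1}.

Same reduced basis, so the two generating sets span the same ideal.
The choice of monomial ordering does not affect the verdict — as long as both bases are computed under the same ordering, their equality decides ideal equality.

Yes, the ideals are equal.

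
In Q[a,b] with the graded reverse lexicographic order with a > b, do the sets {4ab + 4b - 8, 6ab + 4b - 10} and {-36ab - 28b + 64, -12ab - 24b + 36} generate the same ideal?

Yes, the ideals are equal.

Equality of ideals is decidable: compute both reduced Gröbner bases (unique for the ordering) and check whether they agree.
Buchberger on the first generating set:
f_1 = 4ab + 4b - 8, LT = ab.
f_2 = 6ab + 4b - 10, LT = ab.

S(f_1,f_2): lcm = ab. S = 1/3b - 1/3.
  leading term b: no divisor's leading term divides it; move 1/3b to the remainder.
  leading term 1: no divisor's leading term divides it; move -1/3 to the remainder.
  remainder 1/3b - 1/3 ≠ 0; add g_3 = 1/3b - 1/3 to the basis.

S(f_1,g_3): lcm = ab. S = a + b - 2.
  leading term a: no divisor's leading term divides it; move a to the remainder.
  leading term b: subtract (3)·g_3 from b - 2 → -1
  leading term 1: no divisor's leading term divides it; move -1 to the remainder.
  remainder a - 1 ≠ 0; add g_4 = a - 1 to the basis.

The other S-polynomials (S(f_2,g_3), S(f_1,g_4), S(f_2,g_4), S(g_3,g_4)) all reduce to 0 modulo the current basis, so we have a Gröbner basis.
Inter-reduce: drop elements whose leading term is divisible by another's, tail-reduce, and make monic.
Reduced Gröbner basis: {a - 1, b - 1}.

Buchberger on the second generating set:
h_1 = -36ab - 28b + 64, LT = ab.
h_2 = -12ab - 24b + 36, LT = ab.

S(h_1,h_2): lcm = ab. S = -11/9b + 11/9.
  leading term b: no divisor's leading term divides it; move -11/9b to the remainder.
  leading term 1: no divisor's leading term divides it; move 11/9 to the remainder.
  remainder -11/9b + 11/9 ≠ 0; add k_3 = -11/9b + 11/9 to the basis.

S(h_1,k_3): lcm = ab. S = a + 7/9b - 16/9.
  leading term a: no divisor's leading term divides it; move a to the remainder.
  leading term b: subtract (-7/11)·k_3 from 7/9b - 16/9 → -1
  leading term 1: no divisor's leading term divides it; move -1 to the remainder.
  remainder a - 1 ≠ 0; add k_4 = a - 1 to the basis.

The other S-polynomials (S(h_2,k_3), S(h_1,k_4), S(h_2,k_4), S(k_3,k_4)) all reduce to 0 modulo the current basis, so we have a Gröbner basis.
Inter-reduce: drop elements whose leading term is divisible by another's, tail-reduce, and make monic.
Reduced Gröbner basis: {a - 1, b - 1}.

The two bases agree; hence the ideals are identical.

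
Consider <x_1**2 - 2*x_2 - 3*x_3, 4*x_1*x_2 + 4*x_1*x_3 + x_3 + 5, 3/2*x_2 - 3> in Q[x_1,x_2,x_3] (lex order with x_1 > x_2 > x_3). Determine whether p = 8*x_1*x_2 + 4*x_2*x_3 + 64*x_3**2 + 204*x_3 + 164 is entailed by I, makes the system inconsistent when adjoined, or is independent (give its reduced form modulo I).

First compute the reduced Gröbner basis of I by Buchberger's algorithm.
f_1 = x_1**2 - 2*x_2 - 3*x_3, LT = x_1**2.
f_2 = 4*x_1*x_2 + 4*x_1*x_3 + x_3 + 5, LT = x_1*x_2.
f_3 = 3/2*x_2 - 3, LT = x_2.

S(f_1,f_2): lcm = x_1**2*x_2. S = -x_1**2*x_3 - 1/4*x_1*x_3 - 5/4*x_1 - 2*x_2**2 - 3*x_2*x_3.
  leading term x_1**2*x_3: subtract (-x_3)·f_1 from -x_1**2*x_3 - 1/4*x_1*x_3 - 5/4*x_1 - 2*x_2**2 - 3*x_2*x_3 → -1/4*x_1*x_3 - 5/4*x_1 - 2*x_2**2 - 5*x_2*x_3 - 3*x_3**2
  leading term x_1*x_3: no divisor's leading term divides it; move -1/4*x_1*x_3 to the remainder.
  leading term x_1: no divisor's leading term divides it; move -5/4*x_1 to the remainder.
  leading term x_2**2: subtract (-4/3*x_2)·f_3 from -2*x_2**2 - 5*x_2*x_3 - 3*x_3**2 → -5*x_2*x_3 - 4*x_2 - 3*x_3**2
  leading term x_2*x_3: subtract (-10/3*x_3)·f_3 from -5*x_2*x_3 - 4*x_2 - 3*x_3**2 → -4*x_2 - 3*x_3**2 - 10*x_3
  leading term x_2: subtract (-8/3)·f_3 from -4*x_2 - 3*x_3**2 - 10*x_3 → -3*x_3**2 - 10*x_3 - 8
  leading term x_3**2: no divisor's leading term divides it; move -3*x_3**2 to the remainder.
  leading term x_3: no divisor's leading term divides it; move -10*x_3 to the remainder.
  leading term 1: no divisor's leading term divides it; move -8 to the remainder.
  remainder -1/4*x_1*x_3 - 5/4*x_1 - 3*x_3**2 - 10*x_3 - 8 ≠ 0; add h_4 = -1/4*x_1*x_3 - 5/4*x_1 - 3*x_3**2 - 10*x_3 - 8 to the basis.

S(f_2,f_3): lcm = x_1*x_2. S = x_1*x_3 + 2*x_1 + 1/4*x_3 + 5/4.
  leading term x_1*x_3: subtract (-4)·h_4 from x_1*x_3 + 2*x_1 + 1/4*x_3 + 5/4 → -3*x_1 - 12*x_3**2 - 159/4*x_3 - 123/4
  leading term x_1: no divisor's leading term divides it; move -3*x_1 to the remainder.
  leading term x_3**2: no divisor's leading term divides it; move -12*x_3**2 to the remainder.
  leading term x_3: no divisor's leading term divides it; move -159/4*x_3 to the remainder.
  leading term 1: no divisor's leading term divides it; move -123/4 to the remainder.
  remainder -3*x_1 - 12*x_3**2 - 159/4*x_3 - 123/4 ≠ 0; add h_5 = -3*x_1 - 12*x_3**2 - 159/4*x_3 - 123/4 to the basis.

S(f_1,h_4): lcm = x_1**2*x_3. S = -5*x_1**2 - 12*x_1*x_3**2 - 40*x_1*x_3 - 32*x_1 - 2*x_2*x_3 - 3*x_3**2.
  leading term x_1**2: subtract (-5)·f_1 from -5*x_1**2 - 12*x_1*x_3**2 - 40*x_1*x_3 - 32*x_1 - 2*x_2*x_3 - 3*x_3**2 → -12*x_1*x_3**2 - 40*x_1*x_3 - 32*x_1 - 2*x_2*x_3 - 10*x_2 - 3*x_3**2 - 15*x_3
  leading term x_1*x_3**2: subtract (48*x_3)·h_4 from -12*x_1*x_3**2 - 40*x_1*x_3 - 32*x_1 - 2*x_2*x_3 - 10*x_2 - 3*x_3**2 - 15*x_3 → 20*x_1*x_3 - 32*x_1 - 2*x_2*x_3 - 10*x_2 + 144*x_3**3 + 477*x_3**2 + 369*x_3
  leading term x_1*x_3: subtract (-80)·h_4 from 20*x_1*x_3 - 32*x_1 - 2*x_2*x_3 - 10*x_2 + 144*x_3**3 + 477*x_3**2 + 369*x_3 → -132*x_1 - 2*x_2*x_3 - 10*x_2 + 144*x_3**3 + 237*x_3**2 - 431*x_3 - 640
  leading term x_1: subtract (44)·h_5 from -132*x_1 - 2*x_2*x_3 - 10*x_2 + 144*x_3**3 + 237*x_3**2 - 431*x_3 - 640 → -2*x_2*x_3 - 10*x_2 + 144*x_3**3 + 765*x_3**2 + 1318*x_3 + 713
  leading term x_2*x_3: subtract (-4/3*x_3)·f_3 from -2*x_2*x_3 - 10*x_2 + 144*x_3**3 + 765*x_3**2 + 1318*x_3 + 713 → -10*x_2 + 144*x_3**3 + 765*x_3**2 + 1314*x_3 + 713
  leading term x_2: subtract (-20/3)·f_3 from -10*x_2 + 144*x_3**3 + 765*x_3**2 + 1314*x_3 + 713 → 144*x_3**3 + 765*x_3**2 + 1314*x_3 + 693
  leading term x_3**3: no divisor's leading term divides it; move 144*x_3**3 to the remainder.
  leading term x_3**2: no divisor's leading term divides it; move 765*x_3**2 to the remainder.
  leading term x_3: no divisor's leading term divides it; move 1314*x_3 to the remainder.
  leading term 1: no divisor's leading term divides it; move 693 to the remainder.
  remainder 144*x_3**3 + 765*x_3**2 + 1314*x_3 + 693 ≠ 0; add h_6 = 144*x_3**3 + 765*x_3**2 + 1314*x_3 + 693 to the basis.

The other S-polynomials (S(f_1,f_3), S(f_2,h_4), S(f_3,h_4), S(f_1,h_5), S(f_2,h_5), S(f_3,h_5), S(h_4,h_5), S(f_1,h_6), S(f_2,h_6), S(f_3,h_6), S(h_4,h_6), S(h_5,h_6)) all reduce to 0 modulo the current basis, so we have a Gröbner basis.
Inter-reduce: drop elements whose leading term is divisible by another's, tail-reduce, and make monic.
Reduced Gröbner basis: {x_1 + 4*x_3**2 + 53/4*x_3 + 41/4, x_2 - 2, x_3**3 + 85/16*x_3**2 + 73/8*x_3 + 77/16}.
Label its elements g_1 = x_1 + 4*x_3**2 + 53/4*x_3 + 41/4, g_2 = x_2 - 2, g_3 = x_3**3 + 85/16*x_3**2 + 73/8*x_3 + 77/16.

Reduce p = 8*x_1*x_2 + 4*x_2*x_3 + 64*x_3**2 + 204*x_3 + 164 modulo G:
  leading term x_1*x_2: subtract (8*x_2)·g_1 from 8*x_1*x_2 + 4*x_2*x_3 + 64*x_3**2 + 204*x_3 + 164 → -32*x_2*x_3**2 - 102*x_2*x_3 - 82*x_2 + 64*x_3**2 + 204*x_3 + 164
  leading term x_2*x_3**2: subtract (-32*x_3**2)·g_2 from -32*x_2*x_3**2 - 102*x_2*x_3 - 82*x_2 + 64*x_3**2 + 204*x_3 + 164 → -102*x_2*x_3 - 82*x_2 + 204*x_3 + 164
  leading term x_2*x_3: subtract (-102*x_3)·g_2 from -102*x_2*x_3 - 82*x_2 + 204*x_3 + 164 → -82*x_2 + 164
  leading term x_2: subtract (-82)·g_2 from -82*x_2 + 164 → 0
  normal form = 0.
Since the normal form is 0, p ∈ I.

The remainder on division by a Gröbner basis is unique — it is the normal form.

8*x_1*x_2 + 4*x_2*x_3 + 64*x_3**2 + 204*x_3 + 164 lies in I (it reduces to 0).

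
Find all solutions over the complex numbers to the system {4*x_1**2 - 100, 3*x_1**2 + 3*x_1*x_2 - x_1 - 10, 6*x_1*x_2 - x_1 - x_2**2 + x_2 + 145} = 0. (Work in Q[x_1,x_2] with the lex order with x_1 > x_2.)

{(5, -4)}

Compute a lex Gröbner basis by Buchberger's algorithm.
f_1 = 4*x_1**2 - 100, LT = x_1**2.
f_2 = 3*x_1**2 + 3*x_1*x_2 - x_1 - 10, LT = x_1**2.
f_3 = 6*x_1*x_2 - x_1 - x_2**2 + x_2 + 145, LT = x_1*x_2.

S(f_1,f_2): lcm = x_1**2. S = -x_1*x_2 + 1/3*x_1 - 65/3.
  leading term x_1*x_2: subtract (-1/6)·f_3 from -x_1*x_2 + 1/3*x_1 - 65/3 → 1/6*x_1 - 1/6*x_2**2 + 1/6*x_2 + 5/2
  leading term x_1: no divisor's leading term divides it; move 1/6*x_1 to the remainder.
  leading term x_2**2: no divisor's leading term divides it; move -1/6*x_2**2 to the remainder.
  leading term x_2: no divisor's leading term divides it; move 1/6*x_2 to the remainder.
  leading term 1: no divisor's leading term divides it; move 5/2 to the remainder.
  remainder 1/6*x_1 - 1/6*x_2**2 + 1/6*x_2 + 5/2 ≠ 0; add h_4 = 1/6*x_1 - 1/6*x_2**2 + 1/6*x_2 + 5/2 to the basis.

S(f_1,f_3): lcm = x_1**2*x_2. S = 1/6*x_1**2 + 1/6*x_1*x_2**2 - 1/6*x_1*x_2 - 145/6*x_1 - 25*x_2.
  leading term x_1**2: subtract (1/24)·f_1 from 1/6*x_1**2 + 1/6*x_1*x_2**2 - 1/6*x_1*x_2 - 145/6*x_1 - 25*x_2 → 1/6*x_1*x_2**2 - 1/6*x_1*x_2 - 145/6*x_1 - 25*x_2 + 25/6
  leading term x_1*x_2**2: subtract (1/36*x_2)·f_3 from 1/6*x_1*x_2**2 - 1/6*x_1*x_2 - 145/6*x_1 - 25*x_2 + 25/6 → -5/36*x_1*x_2 - 145/6*x_1 + 1/36*x_2**3 - 1/36*x_2**2 - 1045/36*x_2 + 25/6
  leading term x_1*x_2: subtract (-5/216)·f_3 from -5/36*x_1*x_2 - 145/6*x_1 + 1/36*x_2**3 - 1/36*x_2**2 - 1045/36*x_2 + 25/6 → -5225/216*x_1 + 1/36*x_2**3 - 11/216*x_2**2 - 6265/216*x_2 + 1625/216
  leading term x_1: subtract (-5225/36)·h_4 from -5225/216*x_1 + 1/36*x_2**3 - 11/216*x_2**2 - 6265/216*x_2 + 1625/216 → 1/36*x_2**3 - 1309/54*x_2**2 - 130/27*x_2 + 10000/27
  leading term x_2**3: no divisor's leading term divides it; move 1/36*x_2**3 to the remainder.
  leading term x_2**2: no divisor's leading term divides it; move -1309/54*x_2**2 to the remainder.
  leading term x_2: no divisor's leading term divides it; move -130/27*x_2 to the remainder.
  leading term 1: no divisor's leading term divides it; move 10000/27 to the remainder.
  remainder 1/36*x_2**3 - 1309/54*x_2**2 - 130/27*x_2 + 10000/27 ≠ 0; add h_5 = 1/36*x_2**3 - 1309/54*x_2**2 - 130/27*x_2 + 10000/27 to the basis.

S(f_2,f_3): lcm = x_1**2*x_2. S = 1/6*x_1**2 + 7/6*x_1*x_2**2 - 1/2*x_1*x_2 - 145/6*x_1 - 10/3*x_2.
  leading term x_1**2: subtract (1/24)·f_1 from 1/6*x_1**2 + 7/6*x_1*x_2**2 - 1/2*x_1*x_2 - 145/6*x_1 - 10/3*x_2 → 7/6*x_1*x_2**2 - 1/2*x_1*x_2 - 145/6*x_1 - 10/3*x_2 + 25/6
  leading term x_1*x_2**2: subtract (7/36*x_2)·f_3 from 7/6*x_1*x_2**2 - 1/2*x_1*x_2 - 145/6*x_1 - 10/3*x_2 + 25/6 → -11/36*x_1*x_2 - 145/6*x_1 + 7/36*x_2**3 - 7/36*x_2**2 - 1135/36*x_2 + 25/6
  leading term x_1*x_2: subtract (-11/216)·f_3 from -11/36*x_1*x_2 - 145/6*x_1 + 7/36*x_2**3 - 7/36*x_2**2 - 1135/36*x_2 + 25/6 → -5231/216*x_1 + 7/36*x_2**3 - 53/216*x_2**2 - 6799/216*x_2 + 2495/216
  leading term x_1: subtract (-5231/36)·h_4 from -5231/216*x_1 + 7/36*x_2**3 - 53/216*x_2**2 - 6799/216*x_2 + 2495/216 → 7/36*x_2**3 - 1321/54*x_2**2 - 196/27*x_2 + 10120/27
  leading term x_2**3: subtract (7)·h_5 from 7/36*x_2**3 - 1321/54*x_2**2 - 196/27*x_2 + 10120/27 → 1307/9*x_2**2 + 238/9*x_2 - 19960/9
  leading term x_2**2: no divisor's leading term divides it; move 1307/9*x_2**2 to the remainder.
  leading term x_2: no divisor's leading term divides it; move 238/9*x_2 to the remainder.
  leading term 1: no divisor's leading term divides it; move -19960/9 to the remainder.
  remainder 1307/9*x_2**2 + 238/9*x_2 - 19960/9 ≠ 0; add h_6 = 1307/9*x_2**2 + 238/9*x_2 - 19960/9 to the basis.

S(f_1,h_4): lcm = x_1**2. S = x_1*x_2**2 - x_1*x_2 - 15*x_1 - 25.
  leading term x_1*x_2**2: subtract (1/6*x_2)·f_3 from x_1*x_2**2 - x_1*x_2 - 15*x_1 - 25 → -5/6*x_1*x_2 - 15*x_1 + 1/6*x_2**3 - 1/6*x_2**2 - 145/6*x_2 - 25
  leading term x_1*x_2: subtract (-5/36)·f_3 from -5/6*x_1*x_2 - 15*x_1 + 1/6*x_2**3 - 1/6*x_2**2 - 145/6*x_2 - 25 → -545/36*x_1 + 1/6*x_2**3 - 11/36*x_2**2 - 865/36*x_2 - 175/36
  leading term x_1: subtract (-545/6)·h_4 from -545/36*x_1 + 1/6*x_2**3 - 11/36*x_2**2 - 865/36*x_2 - 175/36 → 1/6*x_2**3 - 139/9*x_2**2 - 80/9*x_2 + 2000/9
  leading term x_2**3: subtract (6)·h_5 from 1/6*x_2**3 - 139/9*x_2**2 - 80/9*x_2 + 2000/9 → 130*x_2**2 + 20*x_2 - 2000
  leading term x_2**2: subtract (1170/1307)·h_6 from 130*x_2**2 + 20*x_2 - 2000 → -4800/1307*x_2 - 19200/1307
  leading term x_2: no divisor's leading term divides it; move -4800/1307*x_2 to the remainder.
  leading term 1: no divisor's leading term divides it; move -19200/1307 to the remainder.
  remainder -4800/1307*x_2 - 19200/1307 ≠ 0; add h_7 = -4800/1307*x_2 - 19200/1307 to the basis.

The other S-polynomials (S(f_2,h_4), S(f_3,h_4), S(f_1,h_5), S(f_2,h_5), S(f_3,h_5), S(h_4,h_5), S(f_1,h_6), S(f_2,h_6), S(f_3,h_6), S(h_4,h_6), S(h_5,h_6), S(f_1,h_7), S(f_2,h_7), S(f_3,h_7), S(h_4,h_7), S(h_5,h_7), S(h_6,h_7)) all reduce to 0 modulo the current basis, so we have a Gröbner basis.
Inter-reduce: drop elements whose leading term is divisible by another's, tail-reduce, and make monic.
Reduced Gröbner basis: {x_1 - 5, x_2 + 4}.

The lex basis is triangular: the last element involves only x_2. Solving x_2 + 4 = 0 gives x_2 ∈ {-4}; substituting each value into the earlier elements determines the remaining variables.
  x_2 = -4: the earlier basis element becomes x_1 - 5 = 0, giving x_1 = 5 — point (5, -4).
Check: every point annihilates each of the original generators.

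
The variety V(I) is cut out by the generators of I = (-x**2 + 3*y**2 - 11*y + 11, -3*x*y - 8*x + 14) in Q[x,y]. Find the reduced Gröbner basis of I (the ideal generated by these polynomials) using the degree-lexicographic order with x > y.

This is the nonlinear analogue of row-reducing a linear system.

f_1 = -x**2 + 3*y**2 - 11*y + 11, LT = x**2.
f_2 = -3*x*y - 8*x + 14, LT = x*y.

S(f_1,f_2): lcm = x**2*y. S = -3*y**3 - 8/3*x**2 + 11*y**2 + 14/3*x - 11*y.
  leading term y**3: no divisor's leading term divides it; move -3*y**3 to the remainder.
  leading term x**2: subtract (8/3)·f_1 from -8/3*x**2 + 11*y**2 + 14/3*x - 11*y → 3*y**2 + 14/3*x + 55/3*y - 88/3
  leading term y**2: no divisor's leading term divides it; move 3*y**2 to the remainder.
  leading term x: no divisor's leading term divides it; move 14/3*x to the remainder.
  leading term y: no divisor's leading term divides it; move 55/3*y to the remainder.
  leading term 1: no divisor's leading term divides it; move -88/3 to the remainder.
  remainder -3*y**3 + 3*y**2 + 14/3*x + 55/3*y - 88/3 ≠ 0; add g_3 = -3*y**3 + 3*y**2 + 14/3*x + 55/3*y - 88/3 to the basis.

The other S-polynomials (S(f_1,g_3), S(f_2,g_3)) all reduce to 0 modulo the current basis, so we have a Gröbner basis.

G = {y**3 - y**2 - 14/9*x - 55/9*y + 88/9, x**2 - 3*y**2 + 11*y - 11, x*y + 8/3*x - 14/3}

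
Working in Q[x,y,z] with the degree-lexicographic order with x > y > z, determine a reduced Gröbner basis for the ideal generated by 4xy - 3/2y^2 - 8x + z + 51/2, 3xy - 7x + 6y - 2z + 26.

G = {x^2 + 11/4xz - 3/4yz - 25x + 15y - 1/4z + 61, xy - 7/3x + 2y - 2/3z + 26/3, y^2 - 8/9x + 16/3y - 22/9z + 55/9}

f_1 = 4xy - 3/2y^2 - 8x + z + 51/2, LT = xy.
f_2 = 3xy - 7x + 6y - 2z + 26, LT = xy.

S(f_1,f_2): lcm = xy. S = -3/8y^2 + 1/3x - 2y + 11/12z - 55/24.
  leading term y^2: no divisor's leading term divides it; move -3/8y^2 to the remainder.
  leading term x: no divisor's leading term divides it; move 1/3x to the remainder.
  leading term y: no divisor's leading term divides it; move -2y to the remainder.
  leading term z: no divisor's leading term divides it; move 11/12z to the remainder.
  leading term 1: no divisor's leading term divides it; move -55/24 to the remainder.
  remainder -3/8y^2 + 1/3x - 2y + 11/12z - 55/24 ≠ 0; add g_3 = -3/8y^2 + 1/3x - 2y + 11/12z - 55/24 to the basis.

S(f_1,g_3): lcm = xy^2. S = -3/8y^3 + 8/9x^2 - 22/3xy + 22/9xz + 1/4yz - 55/9x + 51/8y.
  leading term y^3: subtract (y)·g_3 from -3/8y^3 + 8/9x^2 - 22/3xy + 22/9xz + 1/4yz - 55/9x + 51/8y → 8/9x^2 - 23/3xy + 22/9xz + 2y^2 - 2/3yz - 55/9x + 26/3y
  leading term x^2: no divisor's leading term divides it; move 8/9x^2 to the remainder.
  leading term xy: subtract (-23/12)·f_1 from -23/3xy + 22/9xz + 2y^2 - 2/3yz - 55/9x + 26/3y → 22/9xz - 7/8y^2 - 2/3yz - 193/9x + 26/3y + 23/12z + 391/8
  leading term xz: no divisor's leading term divides it; move 22/9xz to the remainder.
  leading term y^2: subtract (7/3)·g_3 from -7/8y^2 - 2/3yz - 193/9x + 26/3y + 23/12z + 391/8 → -2/3yz - 200/9x + 40/3y - 2/9z + 488/9
  leading term yz: no divisor's leading term divides it; move -2/3yz to the remainder.
  leading term x: no divisor's leading term divides it; move -200/9x to the remainder.
  leading term y: no divisor's leading term divides it; move 40/3y to the remainder.
  leading term z: no divisor's leading term divides it; move -2/9z to the remainder.
  leading term 1: no divisor's leading term divides it; move 488/9 to the remainder.
  remainder 8/9x^2 + 22/9xz - 2/3yz - 200/9x + 40/3y - 2/9z + 488/9 ≠ 0; add g_4 = 8/9x^2 + 22/9xz - 2/3yz - 200/9x + 40/3y - 2/9z + 488/9 to the basis.

S(f_2,g_3): lcm = xy^2. S = 8/9x^2 - 23/3xy + 22/9xz + 2y^2 - 2/3yz - 55/9x + 26/3y.
  leading term x^2: subtract (1)·g_4 from 8/9x^2 - 23/3xy + 22/9xz + 2y^2 - 2/3yz - 55/9x + 26/3y → -23/3xy + 2y^2 + 145/9x - 14/3y + 2/9z - 488/9
  leading term xy: subtract (-23/12)·f_1 from -23/3xy + 2y^2 + 145/9x - 14/3y + 2/9z - 488/9 → -7/8y^2 + 7/9x - 14/3y + 77/36z - 385/72
  leading term y^2: subtract (7/3)·g_3 from -7/8y^2 + 7/9x - 14/3y + 77/36z - 385/72 → 0
  remainder 0.

S(f_1,g_4): lcm = x^2y. S = -3/8xy^2 - 11/4xyz + 3/4y^2z - 2x^2 + 25xy + 1/4xz - 15y^2 + 1/4yz + 51/8x - 61y.
  leading term xy^2: subtract (-3/32y)·f_1 from -3/8xy^2 - 11/4xyz + 3/4y^2z - 2x^2 + 25xy + 1/4xz - 15y^2 + 1/4yz + 51/8x - 61y → -11/4xyz - 9/64y^3 + 3/4y^2z - 2x^2 + 97/4xy + 1/4xz - 15y^2 + 11/32yz + 51/8x - 3751/64y
  leading term xyz: subtract (-11/16z)·f_1 from -11/4xyz - 9/64y^3 + 3/4y^2z - 2x^2 + 97/4xy + 1/4xz - 15y^2 + 11/32yz + 51/8x - 3751/64y → -9/64y^3 - 9/32y^2z - 2x^2 + 97/4xy - 21/4xz - 15y^2 + 11/32yz + 11/16z^2 + 51/8x - 3751/64y + 561/32z
  leading term y^3: subtract (3/8y)·g_3 from -9/64y^3 - 9/32y^2z - 2x^2 + 97/4xy - 21/4xz - 15y^2 + 11/32yz + 11/16z^2 + 51/8x - 3751/64y + 561/32z → -9/32y^2z - 2x^2 + 193/8xy - 21/4xz - 57/4y^2 + 11/16z^2 + 51/8x - 231/4y + 561/32z
  leading term y^2z: subtract (3/4z)·g_3 from -9/32y^2z - 2x^2 + 193/8xy - 21/4xz - 57/4y^2 + 11/16z^2 + 51/8x - 231/4y + 561/32z → -2x^2 + 193/8xy - 11/2xz - 57/4y^2 + 3/2yz + 51/8x - 231/4y + 77/4z
  leading term x^2: subtract (-9/4)·g_4 from -2x^2 + 193/8xy - 11/2xz - 57/4y^2 + 3/2yz + 51/8x - 231/4y + 77/4z → 193/8xy - 57/4y^2 - 349/8x - 111/4y + 75/4z + 122
  leading term xy: subtract (193/32)·f_1 from 193/8xy - 57/4y^2 - 349/8x - 111/4y + 75/4z + 122 → -333/64y^2 + 37/8x - 111/4y + 407/32z - 2035/64
  leading term y^2: subtract (111/8)·g_3 from -333/64y^2 + 37/8x - 111/4y + 407/32z - 2035/64 → 0
  remainder 0.

S(f_2,g_4): lcm = x^2y. S = -11/4xyz + 3/4y^2z - 7/3x^2 + 27xy - 2/3xz - 15y^2 + 1/4yz + 26/3x - 61y.
  leading term xyz: subtract (-11/16z)·f_1 from -11/4xyz + 3/4y^2z - 7/3x^2 + 27xy - 2/3xz - 15y^2 + 1/4yz + 26/3x - 61y → -9/32y^2z - 7/3x^2 + 27xy - 37/6xz - 15y^2 + 1/4yz + 11/16z^2 + 26/3x - 61y + 561/32z
  leading term y^2z: subtract (3/4z)·g_3 from -9/32y^2z - 7/3x^2 + 27xy - 37/6xz - 15y^2 + 1/4yz + 11/16z^2 + 26/3x - 61y + 561/32z → -7/3x^2 + 27xy - 77/12xz - 15y^2 + 7/4yz + 26/3x - 61y + 77/4z
  leading term x^2: subtract (-21/8)·g_4 from -7/3x^2 + 27xy - 77/12xz - 15y^2 + 7/4yz + 26/3x - 61y + 77/4z → 27xy - 15y^2 - 149/3x - 26y + 56/3z + 427/3
  leading term xy: subtract (27/4)·f_1 from 27xy - 15y^2 - 149/3x - 26y + 56/3z + 427/3 → -39/8y^2 + 13/3x - 26y + 143/12z - 715/24
  leading term y^2: subtract (13)·g_3 from -39/8y^2 + 13/3x - 26y + 143/12z - 715/24 → 0
  remainder 0.

S(g_3,g_4): leading monomials are coprime, so the S-polynomial reduces to 0 (Buchberger's first criterion).
Every S-polynomial of the final basis reduces to 0, so we have a Gröbner basis.
Inter-reduce: drop elements whose leading term is divisible by another's, tail-reduce, and make monic.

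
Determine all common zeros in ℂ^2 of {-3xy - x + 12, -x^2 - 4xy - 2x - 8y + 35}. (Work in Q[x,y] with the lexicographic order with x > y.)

{(3, 1), (-sqrt(505)/6 - 11/6, 17/48 - sqrt(505)/16), (-11/6 + sqrt(505)/6, 17/48 + sqrt(505)/16)}

Compute a lex Gröbner basis by Buchberger's algorithm.
f_1 = -3xy - x + 12, LT = xy.
f_2 = -x^2 - 4xy - 2x - 8y + 35, LT = x^2.

S(f_1,f_2): lcm = x^2y. S = 1/3x^2 - 4xy^2 - 2xy - 4x - 8y^2 + 35y.
  leading term x^2: subtract (-1/3)·f_2 from 1/3x^2 - 4xy^2 - 2xy - 4x - 8y^2 + 35y → -4xy^2 - 10/3xy - 14/3x - 8y^2 + 97/3y + 35/3
  leading term xy^2: subtract (4/3y)·f_1 from -4xy^2 - 10/3xy - 14/3x - 8y^2 + 97/3y + 35/3 → -2xy - 14/3x - 8y^2 + 49/3y + 35/3
  leading term xy: subtract (2/3)·f_1 from -2xy - 14/3x - 8y^2 + 49/3y + 35/3 → -4x - 8y^2 + 49/3y + 11/3
  leading term x: no divisor's leading term divides it; move -4x to the remainder.
  leading term y^2: no divisor's leading term divides it; move -8y^2 to the remainder.
  leading term y: no divisor's leading term divides it; move 49/3y to the remainder.
  leading term 1: no divisor's leading term divides it; move 11/3 to the remainder.
  remainder -4x - 8y^2 + 49/3y + 11/3 ≠ 0; add h_3 = -4x - 8y^2 + 49/3y + 11/3 to the basis.

S(f_1,h_3): lcm = xy. S = 1/3x - 2y^3 + 49/12y^2 + 11/12y - 4.
  leading term x: subtract (-1/12)·h_3 from 1/3x - 2y^3 + 49/12y^2 + 11/12y - 4 → -2y^3 + 41/12y^2 + 41/18y - 133/36
  leading term y^3: no divisor's leading term divides it; move -2y^3 to the remainder.
  leading term y^2: no divisor's leading term divides it; move 41/12y^2 to the remainder.
  leading term y: no divisor's leading term divides it; move 41/18y to the remainder.
  leading term 1: no divisor's leading term divides it; move -133/36 to the remainder.
  remainder -2y^3 + 41/12y^2 + 41/18y - 133/36 ≠ 0; add h_4 = -2y^3 + 41/12y^2 + 41/18y - 133/36 to the basis.

The other S-polynomials (S(f_2,h_3), S(f_1,h_4), S(f_2,h_4), S(h_3,h_4)) all reduce to 0 modulo the current basis, so we have a Gröbner basis.
Inter-reduce: drop elements whose leading term is divisible by another's, tail-reduce, and make monic.
Reduced Gröbner basis: {x + 2y^2 - 49/12y - 11/12, y^3 - 41/24y^2 - 41/36y + 133/72}.

From the last basis element, y^3 - 41/24y^2 - 41/36y + 133/72 = 0, so y takes values in {1, 17/48 - sqrt(505)/16, 17/48 + sqrt(505)/16}. Each choice, substituted upward through the basis, yields the corresponding point(s) of the solution set.
  y = 1: the earlier basis element becomes x - 3 = 0, giving x = 3 — point (3, 1).
  y = 17/48 - sqrt(505)/16: the earlier basis element becomes x + 11/6 + sqrt(505)/6 = 0, giving x = -sqrt(505)/6 - 11/6 — point (-sqrt(505)/6 - 11/6, 17/48 - sqrt(505)/16).
  y = 17/48 + sqrt(505)/16: the earlier basis element becomes x - sqrt(505)/6 + 11/6 = 0, giving x = -11/6 + sqrt(505)/6 — point (-11/6 + sqrt(505)/6, 17/48 + sqrt(505)/16).
Each listed point satisfies every original equation (direct substitution).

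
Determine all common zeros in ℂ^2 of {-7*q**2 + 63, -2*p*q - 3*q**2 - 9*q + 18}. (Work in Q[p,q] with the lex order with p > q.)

Compute a lex Gröbner basis by Buchberger's algorithm.
f_1 = -7*q**2 + 63, LT = q**2.
f_2 = -2*p*q - 3*q**2 - 9*q + 18, LT = p*q.

S(f_1,f_2): lcm = p*q**2. S = -9*p - 3/2*q**3 - 9/2*q**2 + 9*q.
  leading term p: no divisor's leading term divides it; move -9*p to the remainder.
  leading term q**3: subtract (3/14*q)·f_1 from -3/2*q**3 - 9/2*q**2 + 9*q → -9/2*q**2 - 9/2*q
  leading term q**2: subtract (9/14)·f_1 from -9/2*q**2 - 9/2*q → -9/2*q - 81/2
  leading term q: no divisor's leading term divides it; move -9/2*q to the remainder.
  leading term 1: no divisor's leading term divides it; move -81/2 to the remainder.
  remainder -9*p - 9/2*q - 81/2 ≠ 0; add h_3 = -9*p - 9/2*q - 81/2 to the basis.

The other S-polynomials (S(f_1,h_3), S(f_2,h_3)) all reduce to 0 modulo the current basis, so we have a Gröbner basis.
Inter-reduce: drop elements whose leading term is divisible by another's, tail-reduce, and make monic.
Reduced Gröbner basis: {p + 1/2*q + 9/2, q**2 - 9}.

Elimination: the polynomial q**2 - 9 lies in the elimination ideal for q, so q ∈ {-3, 3}. For each such q, the remaining basis elements (now univariate) give the rest of the solution.
  q = -3: the earlier basis element becomes p + 3 = 0, giving p = -3 — point (-3, -3).
  q = 3: the earlier basis element becomes p + 6 = 0, giving p = -6 — point (-6, 3).

{(-3, -3), (-6, 3)}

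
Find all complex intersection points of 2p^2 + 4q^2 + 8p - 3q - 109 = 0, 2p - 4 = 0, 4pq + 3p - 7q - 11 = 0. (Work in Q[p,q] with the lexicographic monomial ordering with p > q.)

{(2, 5)}

Compute a lex Gröbner basis by Buchberger's algorithm.
f_1 = 2p^2 + 8p + 4q^2 - 3q - 109, LT = p^2.
f_2 = 2p - 4, LT = p.
f_3 = 4pq + 3p - 7q - 11, LT = pq.

S(f_1,f_2): lcm = p^2. S = 6p + 2q^2 - 3/2q - 109/2.
  leading term p: subtract (3)·f_2 from 6p + 2q^2 - 3/2q - 109/2 → 2q^2 - 3/2q - 85/2
  leading term q^2: no divisor's leading term divides it; move 2q^2 to the remainder.
  leading term q: no divisor's leading term divides it; move -3/2q to the remainder.
  leading term 1: no divisor's leading term divides it; move -85/2 to the remainder.
  remainder 2q^2 - 3/2q - 85/2 ≠ 0; add h_4 = 2q^2 - 3/2q - 85/2 to the basis.

S(f_1,f_3): lcm = p^2q. S = -3/4p^2 + 23/4pq + 11/4p + 2q^3 - 3/2q^2 - 109/2q.
  leading term p^2: subtract (-3/8)·f_1 from -3/4p^2 + 23/4pq + 11/4p + 2q^3 - 3/2q^2 - 109/2q → 23/4pq + 23/4p + 2q^3 - 445/8q - 327/8
  leading term pq: subtract (23/8q)·f_2 from 23/4pq + 23/4p + 2q^3 - 445/8q - 327/8 → 23/4p + 2q^3 - 353/8q - 327/8
  leading term p: subtract (23/8)·f_2 from 23/4p + 2q^3 - 353/8q - 327/8 → 2q^3 - 353/8q - 235/8
  leading term q^3: subtract (q)·h_4 from 2q^3 - 353/8q - 235/8 → 3/2q^2 - 13/8q - 235/8
  leading term q^2: subtract (3/4)·h_4 from 3/2q^2 - 13/8q - 235/8 → -1/2q + 5/2
  leading term q: no divisor's leading term divides it; move -1/2q to the remainder.
  leading term 1: no divisor's leading term divides it; move 5/2 to the remainder.
  remainder -1/2q + 5/2 ≠ 0; add h_5 = -1/2q + 5/2 to the basis.

The other S-polynomials (S(f_2,f_3), S(f_1,h_4), S(f_2,h_4), S(f_3,h_4), S(f_1,h_5), S(f_2,h_5), S(f_3,h_5), S(h_4,h_5)) all reduce to 0 modulo the current basis, so we have a Gröbner basis.
Inter-reduce: drop elements whose leading term is divisible by another's, tail-reduce, and make monic.
Reduced Gröbner basis: {p - 2, q - 5}.

A lex Gröbner basis eliminates variables successively. Here q - 5 depends only on q, with roots {5}; lifting each root through the earlier basis elements recovers the full solutions.
  q = 5: the earlier basis element becomes p - 2 = 0, giving p = 2 — point (2, 5).
Substituting each solution back into the original system confirms all equations vanish.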